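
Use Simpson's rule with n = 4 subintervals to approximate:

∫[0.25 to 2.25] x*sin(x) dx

f(x) = x*sin(x)
a = 0.25, b = 2.25, n = 4
h = (b - a)/n = 0.500000

Simpson's rule: (h/3)[f(x₀) + 4f(x₁) + 2f(x₂) + ... + f(xₙ)]

x_0 = 0.2500, f(x_0) = 0.061851, coefficient = 1
x_1 = 0.7500, f(x_1) = 0.511229, coefficient = 4
x_2 = 1.2500, f(x_2) = 1.186231, coefficient = 2
x_3 = 1.7500, f(x_3) = 1.721975, coefficient = 4
x_4 = 2.2500, f(x_4) = 1.750665, coefficient = 1

I ≈ (0.500000/3) × 13.117795 = 2.186299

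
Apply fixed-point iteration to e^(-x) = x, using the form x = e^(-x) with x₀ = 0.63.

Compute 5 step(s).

Equation: e^(-x) = x
Fixed-point form: x = e^(-x)
x₀ = 0.63

x_1 = g(0.630000) = 0.532592
x_2 = g(0.532592) = 0.587081
x_3 = g(0.587081) = 0.555948
x_4 = g(0.555948) = 0.573529
x_5 = g(0.573529) = 0.563533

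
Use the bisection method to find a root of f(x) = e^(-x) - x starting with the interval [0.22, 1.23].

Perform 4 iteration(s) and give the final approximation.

f(x) = e^(-x) - x
Initial interval: [0.22, 1.23]

Iteration 1:
  c_1 = (0.220000 + 1.230000)/2 = 0.725000
  f(c_1) = f(0.725000) = -0.240675
  f(a) × f(c) < 0, new interval: [0.220000, 0.725000]
Iteration 2:
  c_2 = (0.220000 + 0.725000)/2 = 0.472500
  f(c_2) = f(0.472500) = 0.150942
  f(a) × f(c) ≥ 0, new interval: [0.472500, 0.725000]
Iteration 3:
  c_3 = (0.472500 + 0.725000)/2 = 0.598750
  f(c_3) = f(0.598750) = -0.049252
  f(a) × f(c) < 0, new interval: [0.472500, 0.598750]
Iteration 4:
  c_4 = (0.472500 + 0.598750)/2 = 0.535625
  f(c_4) = f(0.535625) = 0.049678
  f(a) × f(c) ≥ 0, new interval: [0.535625, 0.598750]

After 4 iteration(s), the approximation is c_4 = 0.535625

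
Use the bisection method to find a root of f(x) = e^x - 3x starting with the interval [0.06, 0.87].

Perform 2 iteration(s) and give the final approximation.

f(x) = e^x - 3x
Initial interval: [0.06, 0.87]

Iteration 1:
  c_1 = (0.060000 + 0.870000)/2 = 0.465000
  f(c_1) = f(0.465000) = 0.197014
  f(a) × f(c) ≥ 0, new interval: [0.465000, 0.870000]
Iteration 2:
  c_2 = (0.465000 + 0.870000)/2 = 0.667500
  f(c_2) = f(0.667500) = -0.053142
  f(a) × f(c) < 0, new interval: [0.465000, 0.667500]

After 2 iteration(s), the approximation is c_2 = 0.667500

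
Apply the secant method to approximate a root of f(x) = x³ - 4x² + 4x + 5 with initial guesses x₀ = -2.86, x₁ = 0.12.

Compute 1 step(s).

f(x) = x³ - 4x² + 4x + 5
x₀ = -2.86, x₁ = 0.12

Secant formula: x_{n+1} = x_n - f(x_n)(x_n - x_{n-1})/(f(x_n) - f(x_{n-1}))

Iteration 1:
  f(-2.860000) = -62.552056
  f(0.120000) = 5.424128
  x_2 = 0.120000 - 5.424128×(0.120000 - (-2.860000))/(5.424128 - (-62.552056))
       = -0.117788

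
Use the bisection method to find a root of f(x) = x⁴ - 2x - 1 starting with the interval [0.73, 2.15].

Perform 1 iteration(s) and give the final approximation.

f(x) = x⁴ - 2x - 1
Initial interval: [0.73, 2.15]

Iteration 1:
  c_1 = (0.730000 + 2.150000)/2 = 1.440000
  f(c_1) = f(1.440000) = 0.419817
  f(a) × f(c) < 0, new interval: [0.730000, 1.440000]

After 1 iteration(s), the approximation is c_1 = 1.440000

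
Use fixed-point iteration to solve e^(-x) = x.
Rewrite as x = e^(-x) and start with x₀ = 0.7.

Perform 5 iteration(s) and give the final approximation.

Equation: e^(-x) = x
Fixed-point form: x = e^(-x)
x₀ = 0.7

x_1 = g(0.700000) = 0.496585
x_2 = g(0.496585) = 0.608605
x_3 = g(0.608605) = 0.544109
x_4 = g(0.544109) = 0.580359
x_5 = g(0.580359) = 0.559698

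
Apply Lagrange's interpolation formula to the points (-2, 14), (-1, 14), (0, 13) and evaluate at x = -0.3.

Lagrange interpolation formula:
P(x) = Σ yᵢ × Lᵢ(x)
where Lᵢ(x) = Π_{j≠i} (x - xⱼ)/(xᵢ - xⱼ)

L_0(-0.3) = (-0.3 - (-1))/(-2 - (-1)) × (-0.3 - 0)/(-2 - 0) = -0.105000
L_1(-0.3) = (-0.3 - (-2))/(-1 - (-2)) × (-0.3 - 0)/(-1 - 0) = 0.510000
L_2(-0.3) = (-0.3 - (-2))/(0 - (-2)) × (-0.3 - (-1))/(0 - (-1)) = 0.595000

P(-0.3) = 14×L_0(-0.3) + 14×L_1(-0.3) + 13×L_2(-0.3)
P(-0.3) = 13.405000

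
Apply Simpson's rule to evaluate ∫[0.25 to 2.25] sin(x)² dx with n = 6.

f(x) = sin(x)²
a = 0.25, b = 2.25, n = 6
h = (b - a)/n = 0.333333

Simpson's rule: (h/3)[f(x₀) + 4f(x₁) + 2f(x₂) + ... + f(xₙ)]

x_0 = 0.2500, f(x_0) = 0.061209, coefficient = 1
x_1 = 0.5833, f(x_1) = 0.303391, coefficient = 4
x_2 = 0.9167, f(x_2) = 0.629766, coefficient = 2
x_3 = 1.2500, f(x_3) = 0.900572, coefficient = 4
x_4 = 1.5833, f(x_4) = 0.999843, coefficient = 2
x_5 = 1.9167, f(x_5) = 0.885068, coefficient = 4
x_6 = 2.2500, f(x_6) = 0.605398, coefficient = 1

I ≈ (0.333333/3) × 12.281947 = 1.364661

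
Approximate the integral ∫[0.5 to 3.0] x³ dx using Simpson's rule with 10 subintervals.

f(x) = x³
a = 0.5, b = 3.0, n = 10
h = (b - a)/n = 0.250000

Simpson's rule: (h/3)[f(x₀) + 4f(x₁) + 2f(x₂) + ... + f(xₙ)]

x_0 = 0.5000, f(x_0) = 0.125000, coefficient = 1
x_1 = 0.7500, f(x_1) = 0.421875, coefficient = 4
x_2 = 1.0000, f(x_2) = 1.000000, coefficient = 2
x_3 = 1.2500, f(x_3) = 1.953125, coefficient = 4
x_4 = 1.5000, f(x_4) = 3.375000, coefficient = 2
x_5 = 1.7500, f(x_5) = 5.359375, coefficient = 4
x_6 = 2.0000, f(x_6) = 8.000000, coefficient = 2
x_7 = 2.2500, f(x_7) = 11.390625, coefficient = 4
x_8 = 2.5000, f(x_8) = 15.625000, coefficient = 2
x_9 = 2.7500, f(x_9) = 20.796875, coefficient = 4
x_10 = 3.0000, f(x_10) = 27.000000, coefficient = 1

I ≈ (0.250000/3) × 242.812500 = 20.234375
Exact value: 20.234375
Error: 0.000000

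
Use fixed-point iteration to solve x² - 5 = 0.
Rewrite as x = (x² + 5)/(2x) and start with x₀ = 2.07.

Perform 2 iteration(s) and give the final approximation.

Equation: x² - 5 = 0
Fixed-point form: x = (x² + 5)/(2x)
x₀ = 2.07

x_1 = g(2.070000) = 2.242729
x_2 = g(2.242729) = 2.236078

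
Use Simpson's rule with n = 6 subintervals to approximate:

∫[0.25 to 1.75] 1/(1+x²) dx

f(x) = 1/(1+x²)
a = 0.25, b = 1.75, n = 6
h = (b - a)/n = 0.250000

Simpson's rule: (h/3)[f(x₀) + 4f(x₁) + 2f(x₂) + ... + f(xₙ)]

x_0 = 0.2500, f(x_0) = 0.941176, coefficient = 1
x_1 = 0.5000, f(x_1) = 0.800000, coefficient = 4
x_2 = 0.7500, f(x_2) = 0.640000, coefficient = 2
x_3 = 1.0000, f(x_3) = 0.500000, coefficient = 4
x_4 = 1.2500, f(x_4) = 0.390244, coefficient = 2
x_5 = 1.5000, f(x_5) = 0.307692, coefficient = 4
x_6 = 1.7500, f(x_6) = 0.246154, coefficient = 1

I ≈ (0.250000/3) × 9.678587 = 0.806549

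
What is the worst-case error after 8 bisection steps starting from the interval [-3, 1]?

Bisection error bound: |error| ≤ (b-a)/2^n
|error| ≤ (1 - (-3))/2^8 = 4/2^8
|error| ≤ 0.0156250000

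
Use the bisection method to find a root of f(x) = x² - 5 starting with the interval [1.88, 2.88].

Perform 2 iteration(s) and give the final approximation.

f(x) = x² - 5
Initial interval: [1.88, 2.88]

Iteration 1:
  c_1 = (1.880000 + 2.880000)/2 = 2.380000
  f(c_1) = f(2.380000) = 0.664400
  f(a) × f(c) < 0, new interval: [1.880000, 2.380000]
Iteration 2:
  c_2 = (1.880000 + 2.380000)/2 = 2.130000
  f(c_2) = f(2.130000) = -0.463100
  f(a) × f(c) ≥ 0, new interval: [2.130000, 2.380000]

After 2 iteration(s), the approximation is c_2 = 2.130000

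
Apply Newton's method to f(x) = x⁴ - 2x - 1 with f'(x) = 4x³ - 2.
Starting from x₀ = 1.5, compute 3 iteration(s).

f(x) = x⁴ - 2x - 1
f'(x) = 4x³ - 2
x₀ = 1.5

Newton-Raphson formula: x_{n+1} = x_n - f(x_n)/f'(x_n)

Iteration 1:
  f(1.500000) = 1.062500
  f'(1.500000) = 11.500000
  x_1 = 1.500000 - 1.062500/11.500000 = 1.407609
Iteration 2:
  f(1.407609) = 0.110579
  f'(1.407609) = 9.155931
  x_2 = 1.407609 - 0.110579/9.155931 = 1.395531
Iteration 3:
  f(1.395531) = 0.001724
  f'(1.395531) = 8.871234
  x_3 = 1.395531 - 0.001724/8.871234 = 1.395337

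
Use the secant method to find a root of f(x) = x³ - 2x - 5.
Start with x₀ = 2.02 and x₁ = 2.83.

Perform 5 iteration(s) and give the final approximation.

f(x) = x³ - 2x - 5
x₀ = 2.02, x₁ = 2.83

Secant formula: x_{n+1} = x_n - f(x_n)(x_n - x_{n-1})/(f(x_n) - f(x_{n-1}))

Iteration 1:
  f(2.020000) = -0.797592
  f(2.830000) = 12.005187
  x_2 = 2.830000 - 12.005187×(2.830000 - 2.020000)/(12.005187 - (-0.797592))
       = 2.070462
Iteration 2:
  f(2.830000) = 12.005187
  f(2.070462) = -0.265244
  x_3 = 2.070462 - (-0.265244)×(2.070462 - 2.830000)/(-0.265244 - 12.005187)
       = 2.086880
Iteration 3:
  f(2.070462) = -0.265244
  f(2.086880) = -0.085252
  x_4 = 2.086880 - (-0.085252)×(2.086880 - 2.070462)/(-0.085252 - (-0.265244))
       = 2.094657
Iteration 4:
  f(2.086880) = -0.085252
  f(2.094657) = 0.001176
  x_5 = 2.094657 - 0.001176×(2.094657 - 2.086880)/(0.001176 - (-0.085252))
       = 2.094551
Iteration 5:
  f(2.094657) = 0.001176
  f(2.094551) = -0.000005
  x_6 = 2.094551 - (-0.000005)×(2.094551 - 2.094657)/(-0.000005 - 0.001176)
       = 2.094551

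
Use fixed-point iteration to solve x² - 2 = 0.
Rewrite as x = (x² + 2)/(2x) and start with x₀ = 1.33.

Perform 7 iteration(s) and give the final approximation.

Equation: x² - 2 = 0
Fixed-point form: x = (x² + 2)/(2x)
x₀ = 1.33

x_1 = g(1.330000) = 1.416880
x_2 = g(1.416880) = 1.414216
x_3 = g(1.414216) = 1.414214
x_4 = g(1.414214) = 1.414214
x_5 = g(1.414214) = 1.414214
x_6 = g(1.414214) = 1.414214
x_7 = g(1.414214) = 1.414214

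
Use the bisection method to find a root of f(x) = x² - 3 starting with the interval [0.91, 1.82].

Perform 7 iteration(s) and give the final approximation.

f(x) = x² - 3
Initial interval: [0.91, 1.82]

Iteration 1:
  c_1 = (0.910000 + 1.820000)/2 = 1.365000
  f(c_1) = f(1.365000) = -1.136775
  f(a) × f(c) ≥ 0, new interval: [1.365000, 1.820000]
Iteration 2:
  c_2 = (1.365000 + 1.820000)/2 = 1.592500
  f(c_2) = f(1.592500) = -0.463944
  f(a) × f(c) ≥ 0, new interval: [1.592500, 1.820000]
Iteration 3:
  c_3 = (1.592500 + 1.820000)/2 = 1.706250
  f(c_3) = f(1.706250) = -0.088711
  f(a) × f(c) ≥ 0, new interval: [1.706250, 1.820000]
Iteration 4:
  c_4 = (1.706250 + 1.820000)/2 = 1.763125
  f(c_4) = f(1.763125) = 0.108610
  f(a) × f(c) < 0, new interval: [1.706250, 1.763125]
Iteration 5:
  c_5 = (1.706250 + 1.763125)/2 = 1.734688
  f(c_5) = f(1.734688) = 0.009141
  f(a) × f(c) < 0, new interval: [1.706250, 1.734688]
Iteration 6:
  c_6 = (1.706250 + 1.734688)/2 = 1.720469
  f(c_6) = f(1.720469) = -0.039987
  f(a) × f(c) ≥ 0, new interval: [1.720469, 1.734688]
Iteration 7:
  c_7 = (1.720469 + 1.734688)/2 = 1.727578
  f(c_7) = f(1.727578) = -0.015474
  f(a) × f(c) ≥ 0, new interval: [1.727578, 1.734688]

After 7 iteration(s), the approximation is c_7 = 1.727578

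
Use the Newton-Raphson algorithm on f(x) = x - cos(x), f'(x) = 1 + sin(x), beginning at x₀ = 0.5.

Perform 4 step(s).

f(x) = x - cos(x)
f'(x) = 1 + sin(x)
x₀ = 0.5

Newton-Raphson formula: x_{n+1} = x_n - f(x_n)/f'(x_n)

Iteration 1:
  f(0.500000) = -0.377583
  f'(0.500000) = 1.479426
  x_1 = 0.500000 - (-0.377583)/1.479426 = 0.755222
Iteration 2:
  f(0.755222) = 0.027103
  f'(0.755222) = 1.685451
  x_2 = 0.755222 - 0.027103/1.685451 = 0.739142
Iteration 3:
  f(0.739142) = 0.000095
  f'(0.739142) = 1.673654
  x_3 = 0.739142 - 0.000095/1.673654 = 0.739085
Iteration 4:
  f(0.739085) = 0.000000
  f'(0.739085) = 1.673612
  x_4 = 0.739085 - 0.000000/1.673612 = 0.739085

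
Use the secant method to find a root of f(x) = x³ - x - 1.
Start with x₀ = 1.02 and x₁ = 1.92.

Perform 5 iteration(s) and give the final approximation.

f(x) = x³ - x - 1
x₀ = 1.02, x₁ = 1.92

Secant formula: x_{n+1} = x_n - f(x_n)(x_n - x_{n-1})/(f(x_n) - f(x_{n-1}))

Iteration 1:
  f(1.020000) = -0.958792
  f(1.920000) = 4.157888
  x_2 = 1.920000 - 4.157888×(1.920000 - 1.020000)/(4.157888 - (-0.958792))
       = 1.188647
Iteration 2:
  f(1.920000) = 4.157888
  f(1.188647) = -0.509229
  x_3 = 1.188647 - (-0.509229)×(1.188647 - 1.920000)/(-0.509229 - 4.157888)
       = 1.268445
Iteration 3:
  f(1.188647) = -0.509229
  f(1.268445) = -0.227577
  x_4 = 1.268445 - (-0.227577)×(1.268445 - 1.188647)/(-0.227577 - (-0.509229))
       = 1.332922
Iteration 4:
  f(1.268445) = -0.227577
  f(1.332922) = 0.035257
  x_5 = 1.332922 - 0.035257×(1.332922 - 1.268445)/(0.035257 - (-0.227577))
       = 1.324273
Iteration 5:
  f(1.332922) = 0.035257
  f(1.324273) = -0.001896
  x_6 = 1.324273 - (-0.001896)×(1.324273 - 1.332922)/(-0.001896 - 0.035257)
       = 1.324715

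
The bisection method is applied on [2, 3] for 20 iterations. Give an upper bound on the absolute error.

Bisection error bound: |error| ≤ (b-a)/2^n
|error| ≤ (3 - 2)/2^20 = 1/2^20
|error| ≤ 0.0000009537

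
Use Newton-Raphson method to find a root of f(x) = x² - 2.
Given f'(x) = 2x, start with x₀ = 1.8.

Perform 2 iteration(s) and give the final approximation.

f(x) = x² - 2
f'(x) = 2x
x₀ = 1.8

Newton-Raphson formula: x_{n+1} = x_n - f(x_n)/f'(x_n)

Iteration 1:
  f(1.800000) = 1.240000
  f'(1.800000) = 3.600000
  x_1 = 1.800000 - 1.240000/3.600000 = 1.455556
Iteration 2:
  f(1.455556) = 0.118642
  f'(1.455556) = 2.911111
  x_2 = 1.455556 - 0.118642/2.911111 = 1.414801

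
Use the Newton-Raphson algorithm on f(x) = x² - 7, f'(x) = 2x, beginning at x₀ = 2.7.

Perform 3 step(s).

f(x) = x² - 7
f'(x) = 2x
x₀ = 2.7

Newton-Raphson formula: x_{n+1} = x_n - f(x_n)/f'(x_n)

Iteration 1:
  f(2.700000) = 0.290000
  f'(2.700000) = 5.400000
  x_1 = 2.700000 - 0.290000/5.400000 = 2.646296
Iteration 2:
  f(2.646296) = 0.002884
  f'(2.646296) = 5.292593
  x_2 = 2.646296 - 0.002884/5.292593 = 2.645751
Iteration 3:
  f(2.645751) = 0.000000
  f'(2.645751) = 5.291503
  x_3 = 2.645751 - 0.000000/5.291503 = 2.645751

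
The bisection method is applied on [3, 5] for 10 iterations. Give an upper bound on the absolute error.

Bisection error bound: |error| ≤ (b-a)/2^n
|error| ≤ (5 - 3)/2^10 = 2/2^10
|error| ≤ 0.0019531250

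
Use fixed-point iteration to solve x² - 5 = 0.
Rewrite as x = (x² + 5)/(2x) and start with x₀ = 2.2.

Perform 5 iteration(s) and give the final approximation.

Equation: x² - 5 = 0
Fixed-point form: x = (x² + 5)/(2x)
x₀ = 2.2

x_1 = g(2.200000) = 2.236364
x_2 = g(2.236364) = 2.236068
x_3 = g(2.236068) = 2.236068
x_4 = g(2.236068) = 2.236068
x_5 = g(2.236068) = 2.236068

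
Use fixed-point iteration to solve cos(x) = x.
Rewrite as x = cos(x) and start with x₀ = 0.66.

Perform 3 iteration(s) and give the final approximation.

Equation: cos(x) = x
Fixed-point form: x = cos(x)
x₀ = 0.66

x_1 = g(0.660000) = 0.789992
x_2 = g(0.789992) = 0.703851
x_3 = g(0.703851) = 0.762356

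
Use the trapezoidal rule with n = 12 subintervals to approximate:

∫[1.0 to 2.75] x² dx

f(x) = x²
a = 1.0, b = 2.75, n = 12
h = (b - a)/n = 0.145833

Trapezoidal rule: (h/2)[f(x₀) + 2f(x₁) + 2f(x₂) + ... + f(xₙ)]

x_0 = 1.0000, f(x_0) = 1.000000, coefficient = 1
x_1 = 1.1458, f(x_1) = 1.312934, coefficient = 2
x_2 = 1.2917, f(x_2) = 1.668403, coefficient = 2
x_3 = 1.4375, f(x_3) = 2.066406, coefficient = 2
x_4 = 1.5833, f(x_4) = 2.506944, coefficient = 2
x_5 = 1.7292, f(x_5) = 2.990017, coefficient = 2
x_6 = 1.8750, f(x_6) = 3.515625, coefficient = 2
x_7 = 2.0208, f(x_7) = 4.083767, coefficient = 2
x_8 = 2.1667, f(x_8) = 4.694444, coefficient = 2
x_9 = 2.3125, f(x_9) = 5.347656, coefficient = 2
x_10 = 2.4583, f(x_10) = 6.043403, coefficient = 2
x_11 = 2.6042, f(x_11) = 6.781684, coefficient = 2
x_12 = 2.7500, f(x_12) = 7.562500, coefficient = 1

I ≈ (0.145833/2) × 90.585069 = 6.605161
Exact value: 6.598958
Error: 0.006203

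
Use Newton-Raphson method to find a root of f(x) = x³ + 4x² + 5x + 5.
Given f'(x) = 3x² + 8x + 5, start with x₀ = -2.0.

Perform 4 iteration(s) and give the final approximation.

f(x) = x³ + 4x² + 5x + 5
f'(x) = 3x² + 8x + 5
x₀ = -2.0

Newton-Raphson formula: x_{n+1} = x_n - f(x_n)/f'(x_n)

Iteration 1:
  f(-2.000000) = 3.000000
  f'(-2.000000) = 1.000000
  x_1 = -2.000000 - 3.000000/1.000000 = -5.000000
Iteration 2:
  f(-5.000000) = -45.000000
  f'(-5.000000) = 40.000000
  x_2 = -5.000000 - (-45.000000)/40.000000 = -3.875000
Iteration 3:
  f(-3.875000) = -12.498047
  f'(-3.875000) = 19.046875
  x_3 = -3.875000 - (-12.498047)/19.046875 = -3.218827
Iteration 4:
  f(-3.218827) = -3.000520
  f'(-3.218827) = 10.331925
  x_4 = -3.218827 - (-3.000520)/10.331925 = -2.928414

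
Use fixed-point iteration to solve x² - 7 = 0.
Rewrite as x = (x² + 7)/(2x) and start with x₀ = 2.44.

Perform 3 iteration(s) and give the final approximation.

Equation: x² - 7 = 0
Fixed-point form: x = (x² + 7)/(2x)
x₀ = 2.44

x_1 = g(2.440000) = 2.654426
x_2 = g(2.654426) = 2.645765
x_3 = g(2.645765) = 2.645751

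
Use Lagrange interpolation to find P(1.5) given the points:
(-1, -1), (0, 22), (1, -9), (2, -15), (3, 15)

Lagrange interpolation formula:
P(x) = Σ yᵢ × Lᵢ(x)
where Lᵢ(x) = Π_{j≠i} (x - xⱼ)/(xᵢ - xⱼ)

L_0(1.5) = (1.5 - 0)/(-1 - 0) × (1.5 - 1)/(-1 - 1) × (1.5 - 2)/(-1 - 2) × (1.5 - 3)/(-1 - 3) = 0.023438
L_1(1.5) = (1.5 - (-1))/(0 - (-1)) × (1.5 - 1)/(0 - 1) × (1.5 - 2)/(0 - 2) × (1.5 - 3)/(0 - 3) = -0.156250
L_2(1.5) = (1.5 - (-1))/(1 - (-1)) × (1.5 - 0)/(1 - 0) × (1.5 - 2)/(1 - 2) × (1.5 - 3)/(1 - 3) = 0.703125
L_3(1.5) = (1.5 - (-1))/(2 - (-1)) × (1.5 - 0)/(2 - 0) × (1.5 - 1)/(2 - 1) × (1.5 - 3)/(2 - 3) = 0.468750
L_4(1.5) = (1.5 - (-1))/(3 - (-1)) × (1.5 - 0)/(3 - 0) × (1.5 - 1)/(3 - 1) × (1.5 - 2)/(3 - 2) = -0.039062

P(1.5) = (-1)×L_0(1.5) + 22×L_1(1.5) + (-9)×L_2(1.5) + (-15)×L_3(1.5) + 15×L_4(1.5)
P(1.5) = -17.406250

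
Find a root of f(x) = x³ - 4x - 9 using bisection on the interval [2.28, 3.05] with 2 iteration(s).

f(x) = x³ - 4x - 9
Initial interval: [2.28, 3.05]

Iteration 1:
  c_1 = (2.280000 + 3.050000)/2 = 2.665000
  f(c_1) = f(2.665000) = -0.732570
  f(a) × f(c) ≥ 0, new interval: [2.665000, 3.050000]
Iteration 2:
  c_2 = (2.665000 + 3.050000)/2 = 2.857500
  f(c_2) = f(2.857500) = 2.902363
  f(a) × f(c) < 0, new interval: [2.665000, 2.857500]

After 2 iteration(s), the approximation is c_2 = 2.857500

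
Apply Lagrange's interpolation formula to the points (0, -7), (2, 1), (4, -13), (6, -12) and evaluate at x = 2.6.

Lagrange interpolation formula:
P(x) = Σ yᵢ × Lᵢ(x)
where Lᵢ(x) = Π_{j≠i} (x - xⱼ)/(xᵢ - xⱼ)

L_0(2.6) = (2.6 - 2)/(0 - 2) × (2.6 - 4)/(0 - 4) × (2.6 - 6)/(0 - 6) = -0.059500
L_1(2.6) = (2.6 - 0)/(2 - 0) × (2.6 - 4)/(2 - 4) × (2.6 - 6)/(2 - 6) = 0.773500
L_2(2.6) = (2.6 - 0)/(4 - 0) × (2.6 - 2)/(4 - 2) × (2.6 - 6)/(4 - 6) = 0.331500
L_3(2.6) = (2.6 - 0)/(6 - 0) × (2.6 - 2)/(6 - 2) × (2.6 - 4)/(6 - 4) = -0.045500

P(2.6) = (-7)×L_0(2.6) + 1×L_1(2.6) + (-13)×L_2(2.6) + (-12)×L_3(2.6)
P(2.6) = -2.573500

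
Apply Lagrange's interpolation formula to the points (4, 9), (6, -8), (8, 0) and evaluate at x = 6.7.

Lagrange interpolation formula:
P(x) = Σ yᵢ × Lᵢ(x)
where Lᵢ(x) = Π_{j≠i} (x - xⱼ)/(xᵢ - xⱼ)

L_0(6.7) = (6.7 - 6)/(4 - 6) × (6.7 - 8)/(4 - 8) = -0.113750
L_1(6.7) = (6.7 - 4)/(6 - 4) × (6.7 - 8)/(6 - 8) = 0.877500
L_2(6.7) = (6.7 - 4)/(8 - 4) × (6.7 - 6)/(8 - 6) = 0.236250

P(6.7) = 9×L_0(6.7) + (-8)×L_1(6.7) + 0×L_2(6.7)
P(6.7) = -8.043750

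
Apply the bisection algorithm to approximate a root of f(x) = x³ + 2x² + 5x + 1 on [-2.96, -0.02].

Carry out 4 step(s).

f(x) = x³ + 2x² + 5x + 1
Initial interval: [-2.96, -0.02]

Iteration 1:
  c_1 = (-2.960000 + (-0.020000))/2 = -1.490000
  f(c_1) = f(-1.490000) = -5.317749
  f(a) × f(c) ≥ 0, new interval: [-1.490000, -0.020000]
Iteration 2:
  c_2 = (-1.490000 + (-0.020000))/2 = -0.755000
  f(c_2) = f(-0.755000) = -2.065319
  f(a) × f(c) ≥ 0, new interval: [-0.755000, -0.020000]
Iteration 3:
  c_3 = (-0.755000 + (-0.020000))/2 = -0.387500
  f(c_3) = f(-0.387500) = -0.695373
  f(a) × f(c) ≥ 0, new interval: [-0.387500, -0.020000]
Iteration 4:
  c_4 = (-0.387500 + (-0.020000))/2 = -0.203750
  f(c_4) = f(-0.203750) = 0.055820
  f(a) × f(c) < 0, new interval: [-0.387500, -0.203750]

After 4 iteration(s), the approximation is c_4 = -0.203750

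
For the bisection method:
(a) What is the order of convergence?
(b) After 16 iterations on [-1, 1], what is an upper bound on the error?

(a) Bisection has linear (order 1) convergence; the error is halved each step.

(b) Error bound = (b-a)/2^n = (1 - (-1))/2^{16}
    = 2/2^{16}

(a) 1 (linear); (b) error ≤ 3.05e-05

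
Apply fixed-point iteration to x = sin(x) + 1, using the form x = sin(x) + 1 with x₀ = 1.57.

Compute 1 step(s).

Equation: x = sin(x) + 1
Fixed-point form: x = sin(x) + 1
x₀ = 1.57

x_1 = g(1.570000) = 2.000000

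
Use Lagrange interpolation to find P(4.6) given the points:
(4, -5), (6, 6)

Lagrange interpolation formula:
P(x) = Σ yᵢ × Lᵢ(x)
where Lᵢ(x) = Π_{j≠i} (x - xⱼ)/(xᵢ - xⱼ)

L_0(4.6) = (4.6 - 6)/(4 - 6) = 0.700000
L_1(4.6) = (4.6 - 4)/(6 - 4) = 0.300000

P(4.6) = (-5)×L_0(4.6) + 6×L_1(4.6)
P(4.6) = -1.700000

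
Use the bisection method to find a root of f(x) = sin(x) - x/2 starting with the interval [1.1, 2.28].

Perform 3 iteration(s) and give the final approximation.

f(x) = sin(x) - x/2
Initial interval: [1.1, 2.28]

Iteration 1:
  c_1 = (1.100000 + 2.280000)/2 = 1.690000
  f(c_1) = f(1.690000) = 0.147904
  f(a) × f(c) ≥ 0, new interval: [1.690000, 2.280000]
Iteration 2:
  c_2 = (1.690000 + 2.280000)/2 = 1.985000
  f(c_2) = f(1.985000) = -0.077063
  f(a) × f(c) < 0, new interval: [1.690000, 1.985000]
Iteration 3:
  c_3 = (1.690000 + 1.985000)/2 = 1.837500
  f(c_3) = f(1.837500) = 0.045895
  f(a) × f(c) ≥ 0, new interval: [1.837500, 1.985000]

After 3 iteration(s), the approximation is c_3 = 1.837500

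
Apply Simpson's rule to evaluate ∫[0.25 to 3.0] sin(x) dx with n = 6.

f(x) = sin(x)
a = 0.25, b = 3.0, n = 6
h = (b - a)/n = 0.458333

Simpson's rule: (h/3)[f(x₀) + 4f(x₁) + 2f(x₂) + ... + f(xₙ)]

x_0 = 0.2500, f(x_0) = 0.247404, coefficient = 1
x_1 = 0.7083, f(x_1) = 0.650569, coefficient = 4
x_2 = 1.1667, f(x_2) = 0.919445, coefficient = 2
x_3 = 1.6250, f(x_3) = 0.998531, coefficient = 4
x_4 = 2.0833, f(x_4) = 0.871503, coefficient = 2
x_5 = 2.5417, f(x_5) = 0.564581, coefficient = 4
x_6 = 3.0000, f(x_6) = 0.141120, coefficient = 1

I ≈ (0.458333/3) × 12.825147 = 1.959397
Exact value: 1.958905
Error: 0.000493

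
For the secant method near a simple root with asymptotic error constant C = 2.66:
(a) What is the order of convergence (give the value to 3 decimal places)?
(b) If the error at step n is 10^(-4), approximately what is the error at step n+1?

(a) Secant method has superlinear convergence with order φ = (1+√5)/2 ≈ 1.618.
    This means |e_{n+1}| ≈ C|e_n|^1.618.

(b) With |e_n| = 10^(-4) and C = 2.66:
    |e_{n+1}| ≈ 2.66 × (10^(-4))^1.618 = 2.66 × 10^(-6.47)

(a) ≈ 1.618 (golden ratio); (b) |e_{n+1}| ≈ 8.969e-07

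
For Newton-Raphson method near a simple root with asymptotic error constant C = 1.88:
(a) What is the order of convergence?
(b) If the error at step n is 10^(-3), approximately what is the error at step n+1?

(a) Newton-Raphson has quadratic (order 2) convergence near simple roots.
    This means |e_{n+1}| ≈ C|e_n|².

(b) With |e_n| = 10^(-3) and C = 1.88:
    |e_{n+1}| ≈ 1.88 × (10^(-3))² = 1.88 × 10^(-6)

(a) 2 (quadratic); (b) |e_{n+1}| ≈ 1.880e-06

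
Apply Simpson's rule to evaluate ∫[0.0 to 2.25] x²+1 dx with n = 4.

f(x) = x²+1
a = 0.0, b = 2.25, n = 4
h = (b - a)/n = 0.562500

Simpson's rule: (h/3)[f(x₀) + 4f(x₁) + 2f(x₂) + ... + f(xₙ)]

x_0 = 0.0000, f(x_0) = 1.000000, coefficient = 1
x_1 = 0.5625, f(x_1) = 1.316406, coefficient = 4
x_2 = 1.1250, f(x_2) = 2.265625, coefficient = 2
x_3 = 1.6875, f(x_3) = 3.847656, coefficient = 4
x_4 = 2.2500, f(x_4) = 6.062500, coefficient = 1

I ≈ (0.562500/3) × 32.250000 = 6.046875
Exact value: 6.046875
Error: 0.000000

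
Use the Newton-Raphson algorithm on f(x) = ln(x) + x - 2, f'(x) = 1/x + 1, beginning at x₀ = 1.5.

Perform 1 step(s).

f(x) = ln(x) + x - 2
f'(x) = 1/x + 1
x₀ = 1.5

Newton-Raphson formula: x_{n+1} = x_n - f(x_n)/f'(x_n)

Iteration 1:
  f(1.500000) = -0.094535
  f'(1.500000) = 1.666667
  x_1 = 1.500000 - (-0.094535)/1.666667 = 1.556721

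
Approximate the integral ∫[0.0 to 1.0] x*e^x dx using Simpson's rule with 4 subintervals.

f(x) = x*e^x
a = 0.0, b = 1.0, n = 4
h = (b - a)/n = 0.250000

Simpson's rule: (h/3)[f(x₀) + 4f(x₁) + 2f(x₂) + ... + f(xₙ)]

x_0 = 0.0000, f(x_0) = 0.000000, coefficient = 1
x_1 = 0.2500, f(x_1) = 0.321006, coefficient = 4
x_2 = 0.5000, f(x_2) = 0.824361, coefficient = 2
x_3 = 0.7500, f(x_3) = 1.587750, coefficient = 4
x_4 = 1.0000, f(x_4) = 2.718282, coefficient = 1

I ≈ (0.250000/3) × 12.002029 = 1.000169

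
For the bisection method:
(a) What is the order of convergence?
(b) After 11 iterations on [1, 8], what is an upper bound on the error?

(a) Bisection has linear (order 1) convergence; the error is halved each step.

(b) Error bound = (b-a)/2^n = (8 - 1)/2^{11}
    = 7/2^{11}

(a) 1 (linear); (b) error ≤ 3.42e-03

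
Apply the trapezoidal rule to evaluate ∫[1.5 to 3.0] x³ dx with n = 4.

f(x) = x³
a = 1.5, b = 3.0, n = 4
h = (b - a)/n = 0.375000

Trapezoidal rule: (h/2)[f(x₀) + 2f(x₁) + 2f(x₂) + ... + f(xₙ)]

x_0 = 1.5000, f(x_0) = 3.375000, coefficient = 1
x_1 = 1.8750, f(x_1) = 6.591797, coefficient = 2
x_2 = 2.2500, f(x_2) = 11.390625, coefficient = 2
x_3 = 2.6250, f(x_3) = 18.087891, coefficient = 2
x_4 = 3.0000, f(x_4) = 27.000000, coefficient = 1

I ≈ (0.375000/2) × 102.515625 = 19.221680
Exact value: 18.984375
Error: 0.237305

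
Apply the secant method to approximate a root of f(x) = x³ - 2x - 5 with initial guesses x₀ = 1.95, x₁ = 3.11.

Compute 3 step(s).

f(x) = x³ - 2x - 5
x₀ = 1.95, x₁ = 3.11

Secant formula: x_{n+1} = x_n - f(x_n)(x_n - x_{n-1})/(f(x_n) - f(x_{n-1}))

Iteration 1:
  f(1.950000) = -1.485125
  f(3.110000) = 18.860231
  x_2 = 3.110000 - 18.860231×(3.110000 - 1.950000)/(18.860231 - (-1.485125))
       = 2.034675
Iteration 2:
  f(3.110000) = 18.860231
  f(2.034675) = -0.645993
  x_3 = 2.034675 - (-0.645993)×(2.034675 - 3.110000)/(-0.645993 - 18.860231)
       = 2.070287
Iteration 3:
  f(2.034675) = -0.645993
  f(2.070287) = -0.267142
  x_4 = 2.070287 - (-0.267142)×(2.070287 - 2.034675)/(-0.267142 - (-0.645993))
       = 2.095398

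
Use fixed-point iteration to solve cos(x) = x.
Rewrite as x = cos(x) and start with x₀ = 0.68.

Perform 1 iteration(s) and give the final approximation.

Equation: cos(x) = x
Fixed-point form: x = cos(x)
x₀ = 0.68

x_1 = g(0.680000) = 0.777573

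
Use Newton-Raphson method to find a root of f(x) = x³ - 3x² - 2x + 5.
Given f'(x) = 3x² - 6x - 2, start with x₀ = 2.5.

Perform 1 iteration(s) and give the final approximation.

f(x) = x³ - 3x² - 2x + 5
f'(x) = 3x² - 6x - 2
x₀ = 2.5

Newton-Raphson formula: x_{n+1} = x_n - f(x_n)/f'(x_n)

Iteration 1:
  f(2.500000) = -3.125000
  f'(2.500000) = 1.750000
  x_1 = 2.500000 - (-3.125000)/1.750000 = 4.285714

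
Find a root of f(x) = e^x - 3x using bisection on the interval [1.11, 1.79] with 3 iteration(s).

f(x) = e^x - 3x
Initial interval: [1.11, 1.79]

Iteration 1:
  c_1 = (1.110000 + 1.790000)/2 = 1.450000
  f(c_1) = f(1.450000) = -0.086885
  f(a) × f(c) ≥ 0, new interval: [1.450000, 1.790000]
Iteration 2:
  c_2 = (1.450000 + 1.790000)/2 = 1.620000
  f(c_2) = f(1.620000) = 0.193090
  f(a) × f(c) < 0, new interval: [1.450000, 1.620000]
Iteration 3:
  c_3 = (1.450000 + 1.620000)/2 = 1.535000
  f(c_3) = f(1.535000) = 0.036326
  f(a) × f(c) < 0, new interval: [1.450000, 1.535000]

After 3 iteration(s), the approximation is c_3 = 1.535000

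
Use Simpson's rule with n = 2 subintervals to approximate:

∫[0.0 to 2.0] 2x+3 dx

f(x) = 2x+3
a = 0.0, b = 2.0, n = 2
h = (b - a)/n = 1.000000

Simpson's rule: (h/3)[f(x₀) + 4f(x₁) + 2f(x₂) + ... + f(xₙ)]

x_0 = 0.0000, f(x_0) = 3.000000, coefficient = 1
x_1 = 1.0000, f(x_1) = 5.000000, coefficient = 4
x_2 = 2.0000, f(x_2) = 7.000000, coefficient = 1

I ≈ (1.000000/3) × 30.000000 = 10.000000
Exact value: 10.000000
Error: 0.000000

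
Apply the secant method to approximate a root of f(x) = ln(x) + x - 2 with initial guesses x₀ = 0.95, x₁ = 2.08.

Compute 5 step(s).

f(x) = ln(x) + x - 2
x₀ = 0.95, x₁ = 2.08

Secant formula: x_{n+1} = x_n - f(x_n)(x_n - x_{n-1})/(f(x_n) - f(x_{n-1}))

Iteration 1:
  f(0.950000) = -1.101293
  f(2.080000) = 0.812368
  x_2 = 2.080000 - 0.812368×(2.080000 - 0.950000)/(0.812368 - (-1.101293))
       = 1.600304
Iteration 2:
  f(2.080000) = 0.812368
  f(1.600304) = 0.070498
  x_3 = 1.600304 - 0.070498×(1.600304 - 2.080000)/(0.070498 - 0.812368)
       = 1.554720
Iteration 3:
  f(1.600304) = 0.070498
  f(1.554720) = -0.003985
  x_4 = 1.554720 - (-0.003985)×(1.554720 - 1.600304)/(-0.003985 - 0.070498)
       = 1.557159
Iteration 4:
  f(1.554720) = -0.003985
  f(1.557159) = 0.000021
  x_5 = 1.557159 - 0.000021×(1.557159 - 1.554720)/(0.000021 - (-0.003985))
       = 1.557146
Iteration 5:
  f(1.557159) = 0.000021
  f(1.557146) = 0.000000
  x_6 = 1.557146 - 0.000000×(1.557146 - 1.557159)/(0.000000 - 0.000021)
       = 1.557146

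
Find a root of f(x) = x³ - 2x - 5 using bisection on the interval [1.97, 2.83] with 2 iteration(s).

f(x) = x³ - 2x - 5
Initial interval: [1.97, 2.83]

Iteration 1:
  c_1 = (1.970000 + 2.830000)/2 = 2.400000
  f(c_1) = f(2.400000) = 4.024000
  f(a) × f(c) < 0, new interval: [1.970000, 2.400000]
Iteration 2:
  c_2 = (1.970000 + 2.400000)/2 = 2.185000
  f(c_2) = f(2.185000) = 1.061682
  f(a) × f(c) < 0, new interval: [1.970000, 2.185000]

After 2 iteration(s), the approximation is c_2 = 2.185000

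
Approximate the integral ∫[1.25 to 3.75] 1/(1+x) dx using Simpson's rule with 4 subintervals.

f(x) = 1/(1+x)
a = 1.25, b = 3.75, n = 4
h = (b - a)/n = 0.625000

Simpson's rule: (h/3)[f(x₀) + 4f(x₁) + 2f(x₂) + ... + f(xₙ)]

x_0 = 1.2500, f(x_0) = 0.444444, coefficient = 1
x_1 = 1.8750, f(x_1) = 0.347826, coefficient = 4
x_2 = 2.5000, f(x_2) = 0.285714, coefficient = 2
x_3 = 3.1250, f(x_3) = 0.242424, coefficient = 4
x_4 = 3.7500, f(x_4) = 0.210526, coefficient = 1

I ≈ (0.625000/3) × 3.587401 = 0.747375
Exact value: 0.747214
Error: 0.000161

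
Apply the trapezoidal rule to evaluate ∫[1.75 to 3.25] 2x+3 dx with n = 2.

f(x) = 2x+3
a = 1.75, b = 3.25, n = 2
h = (b - a)/n = 0.750000

Trapezoidal rule: (h/2)[f(x₀) + 2f(x₁) + 2f(x₂) + ... + f(xₙ)]

x_0 = 1.7500, f(x_0) = 6.500000, coefficient = 1
x_1 = 2.5000, f(x_1) = 8.000000, coefficient = 2
x_2 = 3.2500, f(x_2) = 9.500000, coefficient = 1

I ≈ (0.750000/2) × 32.000000 = 12.000000
Exact value: 12.000000
Error: 0.000000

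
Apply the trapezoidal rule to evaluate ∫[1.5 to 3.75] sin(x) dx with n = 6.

f(x) = sin(x)
a = 1.5, b = 3.75, n = 6
h = (b - a)/n = 0.375000

Trapezoidal rule: (h/2)[f(x₀) + 2f(x₁) + 2f(x₂) + ... + f(xₙ)]

x_0 = 1.5000, f(x_0) = 0.997495, coefficient = 1
x_1 = 1.8750, f(x_1) = 0.954086, coefficient = 2
x_2 = 2.2500, f(x_2) = 0.778073, coefficient = 2
x_3 = 2.6250, f(x_3) = 0.493920, coefficient = 2
x_4 = 3.0000, f(x_4) = 0.141120, coefficient = 2
x_5 = 3.3750, f(x_5) = -0.231294, coefficient = 2
x_6 = 3.7500, f(x_6) = -0.571561, coefficient = 1

I ≈ (0.375000/2) × 4.697745 = 0.880827
Exact value: 0.891297
Error: 0.010469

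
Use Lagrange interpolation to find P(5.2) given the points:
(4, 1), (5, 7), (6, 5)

Lagrange interpolation formula:
P(x) = Σ yᵢ × Lᵢ(x)
where Lᵢ(x) = Π_{j≠i} (x - xⱼ)/(xᵢ - xⱼ)

L_0(5.2) = (5.2 - 5)/(4 - 5) × (5.2 - 6)/(4 - 6) = -0.080000
L_1(5.2) = (5.2 - 4)/(5 - 4) × (5.2 - 6)/(5 - 6) = 0.960000
L_2(5.2) = (5.2 - 4)/(6 - 4) × (5.2 - 5)/(6 - 5) = 0.120000

P(5.2) = 1×L_0(5.2) + 7×L_1(5.2) + 5×L_2(5.2)
P(5.2) = 7.240000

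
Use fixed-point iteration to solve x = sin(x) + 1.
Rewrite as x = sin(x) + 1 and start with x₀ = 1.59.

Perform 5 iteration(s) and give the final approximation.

Equation: x = sin(x) + 1
Fixed-point form: x = sin(x) + 1
x₀ = 1.59

x_1 = g(1.590000) = 1.999816
x_2 = g(1.999816) = 1.909374
x_3 = g(1.909374) = 1.943228
x_4 = g(1.943228) = 1.931445
x_5 = g(1.931445) = 1.935668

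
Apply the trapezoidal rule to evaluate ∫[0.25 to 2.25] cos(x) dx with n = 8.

f(x) = cos(x)
a = 0.25, b = 2.25, n = 8
h = (b - a)/n = 0.250000

Trapezoidal rule: (h/2)[f(x₀) + 2f(x₁) + 2f(x₂) + ... + f(xₙ)]

x_0 = 0.2500, f(x_0) = 0.968912, coefficient = 1
x_1 = 0.5000, f(x_1) = 0.877583, coefficient = 2
x_2 = 0.7500, f(x_2) = 0.731689, coefficient = 2
x_3 = 1.0000, f(x_3) = 0.540302, coefficient = 2
x_4 = 1.2500, f(x_4) = 0.315322, coefficient = 2
x_5 = 1.5000, f(x_5) = 0.070737, coefficient = 2
x_6 = 1.7500, f(x_6) = -0.178246, coefficient = 2
x_7 = 2.0000, f(x_7) = -0.416147, coefficient = 2
x_8 = 2.2500, f(x_8) = -0.628174, coefficient = 1

I ≈ (0.250000/2) × 4.223220 = 0.527902
Exact value: 0.530669
Error: 0.002767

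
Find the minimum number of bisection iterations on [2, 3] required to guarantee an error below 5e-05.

We need (b-a)/2^n ≤ 5e-05
(3 - 2)/2^n ≤ 5e-05
1/2^n ≤ 5e-05
2^n ≥ 20000
n ≥ log₂(20000) = 14.29
n ≥ 15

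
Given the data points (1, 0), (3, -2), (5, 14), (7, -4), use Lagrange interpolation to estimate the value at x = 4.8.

Lagrange interpolation formula:
P(x) = Σ yᵢ × Lᵢ(x)
where Lᵢ(x) = Π_{j≠i} (x - xⱼ)/(xᵢ - xⱼ)

L_0(4.8) = (4.8 - 3)/(1 - 3) × (4.8 - 5)/(1 - 5) × (4.8 - 7)/(1 - 7) = -0.016500
L_1(4.8) = (4.8 - 1)/(3 - 1) × (4.8 - 5)/(3 - 5) × (4.8 - 7)/(3 - 7) = 0.104500
L_2(4.8) = (4.8 - 1)/(5 - 1) × (4.8 - 3)/(5 - 3) × (4.8 - 7)/(5 - 7) = 0.940500
L_3(4.8) = (4.8 - 1)/(7 - 1) × (4.8 - 3)/(7 - 3) × (4.8 - 5)/(7 - 5) = -0.028500

P(4.8) = 0×L_0(4.8) + (-2)×L_1(4.8) + 14×L_2(4.8) + (-4)×L_3(4.8)
P(4.8) = 13.072000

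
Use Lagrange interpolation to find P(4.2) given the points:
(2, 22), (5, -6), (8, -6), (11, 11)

Lagrange interpolation formula:
P(x) = Σ yᵢ × Lᵢ(x)
where Lᵢ(x) = Π_{j≠i} (x - xⱼ)/(xᵢ - xⱼ)

L_0(4.2) = (4.2 - 5)/(2 - 5) × (4.2 - 8)/(2 - 8) × (4.2 - 11)/(2 - 11) = 0.127605
L_1(4.2) = (4.2 - 2)/(5 - 2) × (4.2 - 8)/(5 - 8) × (4.2 - 11)/(5 - 11) = 1.052741
L_2(4.2) = (4.2 - 2)/(8 - 2) × (4.2 - 5)/(8 - 5) × (4.2 - 11)/(8 - 11) = -0.221630
L_3(4.2) = (4.2 - 2)/(11 - 2) × (4.2 - 5)/(11 - 5) × (4.2 - 8)/(11 - 8) = 0.041284

P(4.2) = 22×L_0(4.2) + (-6)×L_1(4.2) + (-6)×L_2(4.2) + 11×L_3(4.2)
P(4.2) = -1.725235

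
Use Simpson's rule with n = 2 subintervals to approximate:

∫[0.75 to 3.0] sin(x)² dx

f(x) = sin(x)²
a = 0.75, b = 3.0, n = 2
h = (b - a)/n = 1.125000

Simpson's rule: (h/3)[f(x₀) + 4f(x₁) + 2f(x₂) + ... + f(xₙ)]

x_0 = 0.7500, f(x_0) = 0.464631, coefficient = 1
x_1 = 1.8750, f(x_1) = 0.910280, coefficient = 4
x_2 = 3.0000, f(x_2) = 0.019915, coefficient = 1

I ≈ (1.125000/3) × 4.125665 = 1.547124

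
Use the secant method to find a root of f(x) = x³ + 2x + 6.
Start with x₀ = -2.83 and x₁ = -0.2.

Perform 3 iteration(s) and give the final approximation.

f(x) = x³ + 2x + 6
x₀ = -2.83, x₁ = -0.2

Secant formula: x_{n+1} = x_n - f(x_n)(x_n - x_{n-1})/(f(x_n) - f(x_{n-1}))

Iteration 1:
  f(-2.830000) = -22.325187
  f(-0.200000) = 5.592000
  x_2 = -0.200000 - 5.592000×(-0.200000 - (-2.830000))/(5.592000 - (-22.325187))
       = -0.726807
Iteration 2:
  f(-0.200000) = 5.592000
  f(-0.726807) = 4.162453
  x_3 = -0.726807 - 4.162453×(-0.726807 - (-0.200000))/(4.162453 - 5.592000)
       = -2.260724
Iteration 3:
  f(-0.726807) = 4.162453
  f(-2.260724) = -10.075723
  x_4 = -2.260724 - (-10.075723)×(-2.260724 - (-0.726807))/(-10.075723 - 4.162453)
       = -1.175239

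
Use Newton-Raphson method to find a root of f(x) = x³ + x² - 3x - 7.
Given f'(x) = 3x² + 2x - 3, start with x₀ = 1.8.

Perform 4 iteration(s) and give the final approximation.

f(x) = x³ + x² - 3x - 7
f'(x) = 3x² + 2x - 3
x₀ = 1.8

Newton-Raphson formula: x_{n+1} = x_n - f(x_n)/f'(x_n)

Iteration 1:
  f(1.800000) = -3.328000
  f'(1.800000) = 10.320000
  x_1 = 1.800000 - (-3.328000)/10.320000 = 2.122481
Iteration 2:
  f(2.122481) = 0.699096
  f'(2.122481) = 14.759733
  x_2 = 2.122481 - 0.699096/14.759733 = 2.075116
Iteration 3:
  f(2.075116) = 0.016422
  f'(2.075116) = 14.068545
  x_3 = 2.075116 - 0.016422/14.068545 = 2.073948
Iteration 4:
  f(2.073948) = 0.000010
  f'(2.073948) = 14.051680
  x_4 = 2.073948 - 0.000010/14.051680 = 2.073948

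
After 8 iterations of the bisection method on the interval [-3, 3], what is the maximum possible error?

Bisection error bound: |error| ≤ (b-a)/2^n
|error| ≤ (3 - (-3))/2^8 = 6/2^8
|error| ≤ 0.0234375000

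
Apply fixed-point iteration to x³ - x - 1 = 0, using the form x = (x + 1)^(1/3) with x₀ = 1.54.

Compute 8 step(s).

Equation: x³ - x - 1 = 0
Fixed-point form: x = (x + 1)^(1/3)
x₀ = 1.54

x_1 = g(1.540000) = 1.364409
x_2 = g(1.364409) = 1.332215
x_3 = g(1.332215) = 1.326140
x_4 = g(1.326140) = 1.324988
x_5 = g(1.324988) = 1.324769
x_6 = g(1.324769) = 1.324728
x_7 = g(1.324728) = 1.324720
x_8 = g(1.324720) = 1.324718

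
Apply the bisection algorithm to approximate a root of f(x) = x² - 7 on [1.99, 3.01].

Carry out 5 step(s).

f(x) = x² - 7
Initial interval: [1.99, 3.01]

Iteration 1:
  c_1 = (1.990000 + 3.010000)/2 = 2.500000
  f(c_1) = f(2.500000) = -0.750000
  f(a) × f(c) ≥ 0, new interval: [2.500000, 3.010000]
Iteration 2:
  c_2 = (2.500000 + 3.010000)/2 = 2.755000
  f(c_2) = f(2.755000) = 0.590025
  f(a) × f(c) < 0, new interval: [2.500000, 2.755000]
Iteration 3:
  c_3 = (2.500000 + 2.755000)/2 = 2.627500
  f(c_3) = f(2.627500) = -0.096244
  f(a) × f(c) ≥ 0, new interval: [2.627500, 2.755000]
Iteration 4:
  c_4 = (2.627500 + 2.755000)/2 = 2.691250
  f(c_4) = f(2.691250) = 0.242827
  f(a) × f(c) < 0, new interval: [2.627500, 2.691250]
Iteration 5:
  c_5 = (2.627500 + 2.691250)/2 = 2.659375
  f(c_5) = f(2.659375) = 0.072275
  f(a) × f(c) < 0, new interval: [2.627500, 2.659375]

After 5 iteration(s), the approximation is c_5 = 2.659375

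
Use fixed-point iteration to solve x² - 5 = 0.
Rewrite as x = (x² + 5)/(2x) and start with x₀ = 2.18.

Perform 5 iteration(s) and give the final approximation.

Equation: x² - 5 = 0
Fixed-point form: x = (x² + 5)/(2x)
x₀ = 2.18

x_1 = g(2.180000) = 2.236789
x_2 = g(2.236789) = 2.236068
x_3 = g(2.236068) = 2.236068
x_4 = g(2.236068) = 2.236068
x_5 = g(2.236068) = 2.236068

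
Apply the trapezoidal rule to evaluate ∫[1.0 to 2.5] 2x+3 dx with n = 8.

f(x) = 2x+3
a = 1.0, b = 2.5, n = 8
h = (b - a)/n = 0.187500

Trapezoidal rule: (h/2)[f(x₀) + 2f(x₁) + 2f(x₂) + ... + f(xₙ)]

x_0 = 1.0000, f(x_0) = 5.000000, coefficient = 1
x_1 = 1.1875, f(x_1) = 5.375000, coefficient = 2
x_2 = 1.3750, f(x_2) = 5.750000, coefficient = 2
x_3 = 1.5625, f(x_3) = 6.125000, coefficient = 2
x_4 = 1.7500, f(x_4) = 6.500000, coefficient = 2
x_5 = 1.9375, f(x_5) = 6.875000, coefficient = 2
x_6 = 2.1250, f(x_6) = 7.250000, coefficient = 2
x_7 = 2.3125, f(x_7) = 7.625000, coefficient = 2
x_8 = 2.5000, f(x_8) = 8.000000, coefficient = 1

I ≈ (0.187500/2) × 104.000000 = 9.750000
Exact value: 9.750000
Error: 0.000000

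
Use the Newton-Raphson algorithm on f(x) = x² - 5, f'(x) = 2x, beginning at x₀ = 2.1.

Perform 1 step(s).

f(x) = x² - 5
f'(x) = 2x
x₀ = 2.1

Newton-Raphson formula: x_{n+1} = x_n - f(x_n)/f'(x_n)

Iteration 1:
  f(2.100000) = -0.590000
  f'(2.100000) = 4.200000
  x_1 = 2.100000 - (-0.590000)/4.200000 = 2.240476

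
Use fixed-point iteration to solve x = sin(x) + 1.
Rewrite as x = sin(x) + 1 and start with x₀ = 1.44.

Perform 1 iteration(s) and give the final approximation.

Equation: x = sin(x) + 1
Fixed-point form: x = sin(x) + 1
x₀ = 1.44

x_1 = g(1.440000) = 1.991458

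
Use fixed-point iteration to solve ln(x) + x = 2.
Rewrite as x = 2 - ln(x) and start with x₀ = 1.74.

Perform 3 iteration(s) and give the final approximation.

Equation: ln(x) + x = 2
Fixed-point form: x = 2 - ln(x)
x₀ = 1.74

x_1 = g(1.740000) = 1.446115
x_2 = g(1.446115) = 1.631119
x_3 = g(1.631119) = 1.510733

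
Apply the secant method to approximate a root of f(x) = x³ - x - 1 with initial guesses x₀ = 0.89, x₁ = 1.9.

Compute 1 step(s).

f(x) = x³ - x - 1
x₀ = 0.89, x₁ = 1.9

Secant formula: x_{n+1} = x_n - f(x_n)(x_n - x_{n-1})/(f(x_n) - f(x_{n-1}))

Iteration 1:
  f(0.890000) = -1.185031
  f(1.900000) = 3.959000
  x_2 = 1.900000 - 3.959000×(1.900000 - 0.890000)/(3.959000 - (-1.185031))
       = 1.122674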